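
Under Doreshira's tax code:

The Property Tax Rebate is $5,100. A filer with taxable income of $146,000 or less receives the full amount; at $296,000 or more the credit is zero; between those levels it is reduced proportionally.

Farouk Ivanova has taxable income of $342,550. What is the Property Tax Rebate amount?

Property Tax Rebate: $342,550 is at or above $296,000, so the credit is $0.

$0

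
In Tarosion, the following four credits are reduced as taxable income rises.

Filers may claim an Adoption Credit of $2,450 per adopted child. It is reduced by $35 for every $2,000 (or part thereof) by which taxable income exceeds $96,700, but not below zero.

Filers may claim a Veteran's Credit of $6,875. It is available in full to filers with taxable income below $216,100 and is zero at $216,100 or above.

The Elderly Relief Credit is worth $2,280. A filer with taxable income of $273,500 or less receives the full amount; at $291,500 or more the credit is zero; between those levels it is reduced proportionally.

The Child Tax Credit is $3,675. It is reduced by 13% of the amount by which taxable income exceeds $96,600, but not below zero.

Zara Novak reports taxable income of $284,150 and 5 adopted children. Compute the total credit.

Adoption Credit: base = 5 × $2,450 = $12,250. income exceeds $96,700 by $187,450, which is 94 full-or-partial $2,000 increments; reduction = 94 × $35 = $3,290, leaving $8,960.
Veteran's Credit: $284,150 meets or exceeds the $216,100 cutoff, so the credit is $0.
Elderly Relief Credit: $284,150 is $10,650 into a $18,000 phase-out range, leaving 7,350/18,000 of the credit: $2,280 × 7,350/18,000 = $931.
Child Tax Credit: 13% of the $187,550 excess over $96,600 is $24,381.50 ≥ base, so the credit is $0.
Total: $8,960 + $0 + $931 + $0 = $9,891.

$9,891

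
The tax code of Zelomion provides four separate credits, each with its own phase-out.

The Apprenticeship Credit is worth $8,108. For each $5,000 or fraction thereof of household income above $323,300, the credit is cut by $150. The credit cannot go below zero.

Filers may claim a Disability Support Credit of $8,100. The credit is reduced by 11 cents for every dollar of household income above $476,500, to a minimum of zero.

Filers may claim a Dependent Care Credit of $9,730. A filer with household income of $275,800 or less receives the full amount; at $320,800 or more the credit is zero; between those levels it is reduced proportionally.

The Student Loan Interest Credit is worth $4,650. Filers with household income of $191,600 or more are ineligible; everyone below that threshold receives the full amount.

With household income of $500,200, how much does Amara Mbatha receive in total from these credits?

$8,201

Apprenticeship Credit: income exceeds $323,300 by $176,900, which is 36 full-or-partial $5,000 increments; reduction = 36 × $150 = $5,400, leaving $2,708.
Disability Support Credit: 11% of the $23,700 excess over $476,500 is $2,607; credit = $8,100 − $2,607 = $5,493.
Dependent Care Credit: $500,200 is at or above $320,800, so the credit is $0.
Student Loan Interest Credit: $500,200 meets or exceeds the $191,600 cutoff, so the credit is $0.
Total: $2,708 + $5,493 + $0 + $0 = $8,201.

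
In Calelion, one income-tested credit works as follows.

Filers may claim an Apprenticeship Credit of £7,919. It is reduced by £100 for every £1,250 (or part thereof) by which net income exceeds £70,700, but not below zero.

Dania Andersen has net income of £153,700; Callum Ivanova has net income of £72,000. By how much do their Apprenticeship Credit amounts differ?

£6,500

Dania (£153,700): Apprenticeship Credit: income exceeds £70,700 by £83,000, which is 67 full-or-partial £1,250 increments; reduction = 67 × £100 = £6,700, leaving £1,219.
Callum (£72,000): Apprenticeship Credit: income exceeds £70,700 by £1,300, which is 2 full-or-partial £1,250 increments; reduction = 2 × £100 = £200, leaving £7,719.
Difference: |£1,219 − £7,719| = £6,500.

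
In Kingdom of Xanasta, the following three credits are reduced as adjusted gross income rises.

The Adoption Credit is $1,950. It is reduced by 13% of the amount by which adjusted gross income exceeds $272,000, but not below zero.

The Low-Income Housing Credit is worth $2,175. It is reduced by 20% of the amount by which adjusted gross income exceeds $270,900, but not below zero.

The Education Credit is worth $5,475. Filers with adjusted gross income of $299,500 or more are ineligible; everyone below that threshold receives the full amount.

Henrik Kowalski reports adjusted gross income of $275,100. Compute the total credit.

$8,357

Adoption Credit: 13% of the $3,100 excess over $272,000 is $403; credit = $1,950 − $403 = $1,547.
Low-Income Housing Credit: 20% of the $4,200 excess over $270,900 is $840; credit = $2,175 − $840 = $1,335.
Education Credit: $275,100 is below the $299,500 cutoff, so the full $5,475 applies.
Total: $1,547 + $1,335 + $5,475 = $8,357.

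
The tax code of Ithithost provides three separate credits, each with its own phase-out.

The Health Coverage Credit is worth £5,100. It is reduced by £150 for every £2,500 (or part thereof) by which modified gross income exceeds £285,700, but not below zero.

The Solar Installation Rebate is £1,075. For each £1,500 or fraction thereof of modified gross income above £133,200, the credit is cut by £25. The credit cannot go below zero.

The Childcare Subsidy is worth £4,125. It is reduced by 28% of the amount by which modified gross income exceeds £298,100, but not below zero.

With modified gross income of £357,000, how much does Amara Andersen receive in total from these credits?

Health Coverage Credit: income exceeds £285,700 by £71,300, which is 29 full-or-partial £2,500 increments; reduction = 29 × £150 = £4,350, leaving £750.
Solar Installation Rebate: income exceeds £133,200 by £223,800 → 150 increments × £25 = £3,750 ≥ base, so the credit is £0.
Childcare Subsidy: 28% of the £58,900 excess over £298,100 is £16,492 ≥ base, so the credit is £0.
Total: £750 + £0 + £0 = £750.

£750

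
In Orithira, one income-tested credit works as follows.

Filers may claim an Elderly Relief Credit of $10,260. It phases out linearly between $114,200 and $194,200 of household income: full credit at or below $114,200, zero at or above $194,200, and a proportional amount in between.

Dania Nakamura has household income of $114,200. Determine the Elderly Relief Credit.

Elderly Relief Credit: $114,200 is at or below the $114,200 threshold, so the full $10,260 applies.

$10,260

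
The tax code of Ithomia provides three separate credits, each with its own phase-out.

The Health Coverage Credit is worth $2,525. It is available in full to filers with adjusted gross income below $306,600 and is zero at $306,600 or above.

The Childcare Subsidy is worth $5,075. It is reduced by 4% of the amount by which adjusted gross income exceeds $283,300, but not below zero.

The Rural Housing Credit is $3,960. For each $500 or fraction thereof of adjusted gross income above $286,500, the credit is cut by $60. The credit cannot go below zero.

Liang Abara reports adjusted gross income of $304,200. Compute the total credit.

Health Coverage Credit: $304,200 is below the $306,600 cutoff, so the full $2,525 applies.
Childcare Subsidy: 4% of the $20,900 excess over $283,300 is $836; credit = $5,075 − $836 = $4,239.
Rural Housing Credit: income exceeds $286,500 by $17,700, which is 36 full-or-partial $500 increments; reduction = 36 × $60 = $2,160, leaving $1,800.
Total: $2,525 + $4,239 + $1,800 = $8,564.

$8,564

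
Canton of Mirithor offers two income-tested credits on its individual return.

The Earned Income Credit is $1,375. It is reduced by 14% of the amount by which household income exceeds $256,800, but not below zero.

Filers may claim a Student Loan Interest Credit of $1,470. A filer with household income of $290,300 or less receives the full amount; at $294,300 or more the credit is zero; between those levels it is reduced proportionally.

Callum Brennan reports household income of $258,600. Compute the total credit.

$2,593

Earned Income Credit: 14% of the $1,800 excess over $256,800 is $252; credit = $1,375 − $252 = $1,123.
Student Loan Interest Credit: $258,600 is at or below the $290,300 threshold, so the full $1,470 applies.
Total: $1,123 + $1,470 = $2,593.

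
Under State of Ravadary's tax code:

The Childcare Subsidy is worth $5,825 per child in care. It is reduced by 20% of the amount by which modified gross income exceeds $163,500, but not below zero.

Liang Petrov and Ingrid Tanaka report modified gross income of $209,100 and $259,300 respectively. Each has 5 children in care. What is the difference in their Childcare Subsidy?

$10,040

Liang ($209,100): Childcare Subsidy: base = 5 × $5,825 = $29,125. 20% of the $45,600 excess over $163,500 is $9,120; credit = $29,125 − $9,120 = $20,005.
Ingrid ($259,300): Childcare Subsidy: base = 5 × $5,825 = $29,125. 20% of the $95,800 excess over $163,500 is $19,160; credit = $29,125 − $19,160 = $9,965.
Difference: |$20,005 − $9,965| = $10,040.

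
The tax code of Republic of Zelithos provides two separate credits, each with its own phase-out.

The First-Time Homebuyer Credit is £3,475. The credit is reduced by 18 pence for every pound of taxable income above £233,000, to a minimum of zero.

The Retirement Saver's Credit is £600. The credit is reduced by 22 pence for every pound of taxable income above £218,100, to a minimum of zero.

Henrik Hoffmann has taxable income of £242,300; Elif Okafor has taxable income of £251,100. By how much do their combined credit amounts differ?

Henrik (£242,300): First-Time Homebuyer Credit: 18% of the £9,300 excess over £233,000 is £1,674; credit = £3,475 − £1,674 = £1,801. Retirement Saver's Credit: 22% of the £24,200 excess over £218,100 is £5,324 ≥ base, so the credit is £0. total £1,801 + £0 = £1,801
Elif (£251,100): First-Time Homebuyer Credit: 18% of the £18,100 excess over £233,000 is £3,258; credit = £3,475 − £3,258 = £217. Retirement Saver's Credit: 22% of the £33,000 excess over £218,100 is £7,260 ≥ base, so the credit is £0. total £217 + £0 = £217
Difference: |£1,801 − £217| = £1,584.

£1,584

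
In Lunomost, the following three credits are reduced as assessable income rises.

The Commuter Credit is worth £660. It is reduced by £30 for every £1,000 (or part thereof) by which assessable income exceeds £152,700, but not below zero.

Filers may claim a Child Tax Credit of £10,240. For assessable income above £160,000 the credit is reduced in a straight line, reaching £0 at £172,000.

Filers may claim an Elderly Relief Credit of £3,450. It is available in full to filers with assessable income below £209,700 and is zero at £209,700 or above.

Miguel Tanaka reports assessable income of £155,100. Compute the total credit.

Commuter Credit: income exceeds £152,700 by £2,400, which is 3 full-or-partial £1,000 increments; reduction = 3 × £30 = £90, leaving £570.
Child Tax Credit: £155,100 is at or below the £160,000 threshold, so the full £10,240 applies.
Elderly Relief Credit: £155,100 is below the £209,700 cutoff, so the full £3,450 applies.
Total: £570 + £10,240 + £3,450 = £14,260.

£14,260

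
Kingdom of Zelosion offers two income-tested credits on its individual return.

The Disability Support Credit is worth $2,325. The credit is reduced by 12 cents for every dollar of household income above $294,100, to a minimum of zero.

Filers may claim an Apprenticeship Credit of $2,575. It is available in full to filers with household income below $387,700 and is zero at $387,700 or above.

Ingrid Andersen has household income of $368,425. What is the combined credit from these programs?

Disability Support Credit: 12% of the $74,325 excess over $294,100 is $8,919 ≥ base, so the credit is $0.
Apprenticeship Credit: $368,425 is below the $387,700 cutoff, so the full $2,575 applies.
Total: $0 + $2,575 = $2,575.

$2,575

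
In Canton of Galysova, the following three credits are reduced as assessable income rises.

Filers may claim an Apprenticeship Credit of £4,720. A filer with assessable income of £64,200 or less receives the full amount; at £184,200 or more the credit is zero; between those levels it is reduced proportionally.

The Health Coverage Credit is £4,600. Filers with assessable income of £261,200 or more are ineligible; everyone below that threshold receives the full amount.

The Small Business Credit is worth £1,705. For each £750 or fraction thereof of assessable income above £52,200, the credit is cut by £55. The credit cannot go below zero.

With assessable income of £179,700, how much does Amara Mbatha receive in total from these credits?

Apprenticeship Credit: £179,700 is £115,500 into a £120,000 phase-out range, leaving 4,500/120,000 of the credit: £4,720 × 4,500/120,000 = £177.
Health Coverage Credit: £179,700 is below the £261,200 cutoff, so the full £4,600 applies.
Small Business Credit: income exceeds £52,200 by £127,500 → 170 increments × £55 = £9,350 ≥ base, so the credit is £0.
Total: £177 + £4,600 + £0 = £4,777.

£4,777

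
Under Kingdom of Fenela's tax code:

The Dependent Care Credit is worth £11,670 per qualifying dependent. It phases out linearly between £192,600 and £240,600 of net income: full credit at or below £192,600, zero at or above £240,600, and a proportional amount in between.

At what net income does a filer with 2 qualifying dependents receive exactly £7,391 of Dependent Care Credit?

£225,400

Full credit = 2 × £11,670 = £23,340.
£7,391 is 7,391/23,340 of the full £23,340, so 15,949/23,340 of the £48,000 range has been used: income = £192,600 + £48,000 × 15,949/23,340 = £225,400.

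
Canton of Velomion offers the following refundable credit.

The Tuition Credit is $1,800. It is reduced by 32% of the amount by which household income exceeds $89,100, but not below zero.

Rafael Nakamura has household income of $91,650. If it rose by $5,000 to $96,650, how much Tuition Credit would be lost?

$984

At $91,650 — 32% of the $2,550 excess over $89,100 is $816; credit = $1,800 − $816 = $984.
At $96,650 — 32% of the $7,550 excess over $89,100 is $2,416 ≥ base, so the credit is $0.
Lost: $984 − $0 = $984.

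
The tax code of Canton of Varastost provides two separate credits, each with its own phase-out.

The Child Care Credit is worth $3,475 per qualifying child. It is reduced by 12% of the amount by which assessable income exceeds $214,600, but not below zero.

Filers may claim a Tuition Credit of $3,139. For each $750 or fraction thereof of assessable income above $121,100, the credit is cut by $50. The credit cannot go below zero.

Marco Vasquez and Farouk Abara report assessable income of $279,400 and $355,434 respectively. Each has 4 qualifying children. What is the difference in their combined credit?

$6,124

Marco ($279,400): Child Care Credit: base = 4 × $3,475 = $13,900. 12% of the $64,800 excess over $214,600 is $7,776; credit = $13,900 − $7,776 = $6,124. Tuition Credit: income exceeds $121,100 by $158,300 → 212 increments × $50 = $10,600 ≥ base, so the credit is $0. total $6,124 + $0 = $6,124
Farouk ($355,434): Child Care Credit: base = 4 × $3,475 = $13,900. 12% of the $140,834 excess over $214,600 is $16,900.08 ≥ base, so the credit is $0. Tuition Credit: income exceeds $121,100 by $234,334 → 313 increments × $50 = $15,650 ≥ base, so the credit is $0. total $0 + $0 = $0
Difference: |$6,124 − $0| = $6,124.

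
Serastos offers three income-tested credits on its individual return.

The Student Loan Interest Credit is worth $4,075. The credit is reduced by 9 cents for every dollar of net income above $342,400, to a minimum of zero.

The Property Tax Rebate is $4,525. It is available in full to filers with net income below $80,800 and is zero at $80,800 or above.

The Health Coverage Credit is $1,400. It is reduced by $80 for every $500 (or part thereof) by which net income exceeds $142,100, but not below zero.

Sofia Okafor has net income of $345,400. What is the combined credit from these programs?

$3,805

Student Loan Interest Credit: 9% of the $3,000 excess over $342,400 is $270; credit = $4,075 − $270 = $3,805.
Property Tax Rebate: $345,400 meets or exceeds the $80,800 cutoff, so the credit is $0.
Health Coverage Credit: income exceeds $142,100 by $203,300 → 407 increments × $80 = $32,560 ≥ base, so the credit is $0.
Total: $3,805 + $0 + $0 = $3,805.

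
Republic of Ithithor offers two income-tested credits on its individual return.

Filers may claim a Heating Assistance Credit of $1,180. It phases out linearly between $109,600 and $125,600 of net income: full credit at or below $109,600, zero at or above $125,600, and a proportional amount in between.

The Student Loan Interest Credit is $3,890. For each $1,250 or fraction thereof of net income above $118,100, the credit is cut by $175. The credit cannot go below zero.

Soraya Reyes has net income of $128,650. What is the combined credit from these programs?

$2,315

Heating Assistance Credit: $128,650 is at or above $125,600, so the credit is $0.
Student Loan Interest Credit: income exceeds $118,100 by $10,550, which is 9 full-or-partial $1,250 increments; reduction = 9 × $175 = $1,575, leaving $2,315.
Total: $0 + $2,315 = $2,315.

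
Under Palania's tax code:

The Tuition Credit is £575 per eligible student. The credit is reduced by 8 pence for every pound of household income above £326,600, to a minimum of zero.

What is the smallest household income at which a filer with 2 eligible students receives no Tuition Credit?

Full credit = 2 × £575 = £1,150.
The credit falls by 8% of each pound above £326,600, so it reaches zero when the excess is £1,150 / 8% = £14,375: income = £326,600 + £14,375 = £340,975.

£340,975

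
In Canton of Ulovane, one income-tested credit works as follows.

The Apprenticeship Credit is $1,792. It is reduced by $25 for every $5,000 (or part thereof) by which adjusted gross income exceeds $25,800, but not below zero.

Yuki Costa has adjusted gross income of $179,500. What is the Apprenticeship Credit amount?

Apprenticeship Credit: income exceeds $25,800 by $153,700, which is 31 full-or-partial $5,000 increments; reduction = 31 × $25 = $775, leaving $1,017.

$1,017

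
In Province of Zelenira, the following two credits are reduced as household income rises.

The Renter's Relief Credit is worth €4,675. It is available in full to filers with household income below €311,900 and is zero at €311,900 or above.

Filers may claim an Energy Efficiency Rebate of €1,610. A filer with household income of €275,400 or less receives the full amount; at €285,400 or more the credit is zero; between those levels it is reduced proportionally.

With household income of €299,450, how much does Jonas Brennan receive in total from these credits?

€4,675

Renter's Relief Credit: €299,450 is below the €311,900 cutoff, so the full €4,675 applies.
Energy Efficiency Rebate: €299,450 is at or above €285,400, so the credit is €0.
Total: €4,675 + €0 = €4,675.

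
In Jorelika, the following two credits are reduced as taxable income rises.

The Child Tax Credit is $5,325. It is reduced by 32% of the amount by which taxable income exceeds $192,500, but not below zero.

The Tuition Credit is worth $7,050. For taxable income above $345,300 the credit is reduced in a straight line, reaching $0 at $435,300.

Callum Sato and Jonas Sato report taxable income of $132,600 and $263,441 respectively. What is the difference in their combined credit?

$5,325

Callum ($132,600): Child Tax Credit: $132,600 is at or below the $192,500 threshold, so the full $5,325 applies. Tuition Credit: $132,600 is at or below the $345,300 threshold, so the full $7,050 applies. total $5,325 + $7,050 = $12,375
Jonas ($263,441): Child Tax Credit: 32% of the $70,941 excess over $192,500 is $22,701.12 ≥ base, so the credit is $0. Tuition Credit: $263,441 is at or below the $345,300 threshold, so the full $7,050 applies. total $0 + $7,050 = $7,050
Difference: |$12,375 − $7,050| = $5,325.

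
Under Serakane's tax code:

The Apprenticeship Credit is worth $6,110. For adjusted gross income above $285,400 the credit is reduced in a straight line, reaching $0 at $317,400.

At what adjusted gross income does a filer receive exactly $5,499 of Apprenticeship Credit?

$288,600

$5,499 is 5,499/6,110 of the full $6,110, so 611/6,110 of the $32,000 range has been used: income = $285,400 + $32,000 × 611/6,110 = $288,600.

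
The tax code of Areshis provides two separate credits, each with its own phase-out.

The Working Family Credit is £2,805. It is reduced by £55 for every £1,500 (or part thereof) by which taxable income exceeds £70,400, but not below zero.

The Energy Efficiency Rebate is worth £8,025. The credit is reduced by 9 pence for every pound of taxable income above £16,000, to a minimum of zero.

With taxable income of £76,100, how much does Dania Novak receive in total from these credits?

£5,201

Working Family Credit: income exceeds £70,400 by £5,700, which is 4 full-or-partial £1,500 increments; reduction = 4 × £55 = £220, leaving £2,585.
Energy Efficiency Rebate: 9% of the £60,100 excess over £16,000 is £5,409; credit = £8,025 − £5,409 = £2,616.
Total: £2,585 + £2,616 = £5,201.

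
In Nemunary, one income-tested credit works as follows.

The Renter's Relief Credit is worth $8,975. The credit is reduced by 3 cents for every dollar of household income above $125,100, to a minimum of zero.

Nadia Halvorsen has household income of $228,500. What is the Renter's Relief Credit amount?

Renter's Relief Credit: 3% of the $103,400 excess over $125,100 is $3,102; credit = $8,975 − $3,102 = $5,873.

$5,873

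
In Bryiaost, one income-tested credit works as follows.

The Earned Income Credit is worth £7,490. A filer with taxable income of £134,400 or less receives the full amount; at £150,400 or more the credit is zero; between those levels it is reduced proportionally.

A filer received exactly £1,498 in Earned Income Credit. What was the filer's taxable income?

£147,200

£1,498 is 1,498/7,490 of the full £7,490, so 5,992/7,490 of the £16,000 range has been used: income = £134,400 + £16,000 × 5,992/7,490 = £147,200.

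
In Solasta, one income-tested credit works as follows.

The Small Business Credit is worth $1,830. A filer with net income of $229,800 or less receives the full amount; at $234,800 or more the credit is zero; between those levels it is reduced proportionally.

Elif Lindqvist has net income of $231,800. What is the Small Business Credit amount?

Small Business Credit: $231,800 is $2,000 into a $5,000 phase-out range, leaving 3,000/5,000 of the credit: $1,830 × 3,000/5,000 = $1,098.

$1,098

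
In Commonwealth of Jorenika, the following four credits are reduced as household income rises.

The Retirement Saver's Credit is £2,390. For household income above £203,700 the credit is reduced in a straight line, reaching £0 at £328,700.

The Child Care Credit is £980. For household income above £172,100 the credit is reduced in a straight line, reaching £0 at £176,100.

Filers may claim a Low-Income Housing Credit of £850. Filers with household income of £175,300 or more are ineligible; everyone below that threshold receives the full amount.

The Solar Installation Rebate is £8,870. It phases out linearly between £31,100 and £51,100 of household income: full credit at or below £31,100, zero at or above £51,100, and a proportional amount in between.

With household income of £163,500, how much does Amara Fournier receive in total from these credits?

£4,220

Retirement Saver's Credit: £163,500 is at or below the £203,700 threshold, so the full £2,390 applies.
Child Care Credit: £163,500 is at or below the £172,100 threshold, so the full £980 applies.
Low-Income Housing Credit: £163,500 is below the £175,300 cutoff, so the full £850 applies.
Solar Installation Rebate: £163,500 is at or above £51,100, so the credit is £0.
Total: £2,390 + £980 + £850 + £0 = £4,220.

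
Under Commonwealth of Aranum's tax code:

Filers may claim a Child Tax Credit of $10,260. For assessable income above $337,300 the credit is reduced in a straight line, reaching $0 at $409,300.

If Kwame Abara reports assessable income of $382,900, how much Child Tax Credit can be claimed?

Child Tax Credit: $382,900 is $45,600 into a $72,000 phase-out range, leaving 26,400/72,000 of the credit: $10,260 × 26,400/72,000 = $3,762.

$3,762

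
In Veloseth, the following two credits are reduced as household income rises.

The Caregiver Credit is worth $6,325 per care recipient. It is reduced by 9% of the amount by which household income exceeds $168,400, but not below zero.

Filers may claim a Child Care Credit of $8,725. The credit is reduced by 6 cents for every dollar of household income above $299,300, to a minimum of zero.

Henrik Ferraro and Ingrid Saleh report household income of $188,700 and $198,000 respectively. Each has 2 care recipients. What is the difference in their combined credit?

$837

Henrik ($188,700): Caregiver Credit: base = 2 × $6,325 = $12,650. 9% of the $20,300 excess over $168,400 is $1,827; credit = $12,650 − $1,827 = $10,823. Child Care Credit: $188,700 is at or below the $299,300 threshold, so the full $8,725 applies. total $10,823 + $8,725 = $19,548
Ingrid ($198,000): Caregiver Credit: base = 2 × $6,325 = $12,650. 9% of the $29,600 excess over $168,400 is $2,664; credit = $12,650 − $2,664 = $9,986. Child Care Credit: $198,000 is at or below the $299,300 threshold, so the full $8,725 applies. total $9,986 + $8,725 = $18,711
Difference: |$19,548 − $18,711| = $837.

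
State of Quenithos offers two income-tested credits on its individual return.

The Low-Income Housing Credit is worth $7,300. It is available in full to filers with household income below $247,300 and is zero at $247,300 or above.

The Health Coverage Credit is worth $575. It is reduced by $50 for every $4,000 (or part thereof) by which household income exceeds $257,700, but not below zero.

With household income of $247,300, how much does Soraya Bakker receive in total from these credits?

Low-Income Housing Credit: $247,300 meets or exceeds the $247,300 cutoff, so the credit is $0.
Health Coverage Credit: $247,300 is at or below the $257,700 threshold, so the full $575 applies.
Total: $0 + $575 = $575.

$575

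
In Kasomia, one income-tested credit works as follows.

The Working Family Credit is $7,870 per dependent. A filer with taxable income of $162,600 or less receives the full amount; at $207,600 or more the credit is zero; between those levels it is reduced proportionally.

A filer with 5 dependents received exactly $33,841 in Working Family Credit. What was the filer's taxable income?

$168,900

Full credit = 5 × $7,870 = $39,350.
$33,841 is 33,841/39,350 of the full $39,350, so 5,509/39,350 of the $45,000 range has been used: income = $162,600 + $45,000 × 5,509/39,350 = $168,900.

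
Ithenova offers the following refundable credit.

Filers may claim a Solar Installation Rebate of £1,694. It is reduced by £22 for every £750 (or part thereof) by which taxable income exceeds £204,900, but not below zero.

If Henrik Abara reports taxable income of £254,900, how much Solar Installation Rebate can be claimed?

Solar Installation Rebate: income exceeds £204,900 by £50,000, which is 67 full-or-partial £750 increments; reduction = 67 × £22 = £1,474, leaving £220.

£220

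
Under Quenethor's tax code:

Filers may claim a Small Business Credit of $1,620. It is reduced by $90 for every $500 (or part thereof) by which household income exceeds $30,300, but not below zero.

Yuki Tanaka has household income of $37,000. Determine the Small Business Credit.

Small Business Credit: income exceeds $30,300 by $6,700, which is 14 full-or-partial $500 increments; reduction = 14 × $90 = $1,260, leaving $360.

$360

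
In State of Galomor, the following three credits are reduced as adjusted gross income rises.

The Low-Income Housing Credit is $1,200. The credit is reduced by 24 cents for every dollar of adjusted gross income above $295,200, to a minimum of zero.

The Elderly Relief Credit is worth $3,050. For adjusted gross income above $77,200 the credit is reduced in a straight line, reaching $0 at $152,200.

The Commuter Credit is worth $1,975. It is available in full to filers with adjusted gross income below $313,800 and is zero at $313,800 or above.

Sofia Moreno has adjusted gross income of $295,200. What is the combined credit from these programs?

Low-Income Housing Credit: $295,200 is at or below the $295,200 threshold, so the full $1,200 applies.
Elderly Relief Credit: $295,200 is at or above $152,200, so the credit is $0.
Commuter Credit: $295,200 is below the $313,800 cutoff, so the full $1,975 applies.
Total: $1,200 + $0 + $1,975 = $3,175.

$3,175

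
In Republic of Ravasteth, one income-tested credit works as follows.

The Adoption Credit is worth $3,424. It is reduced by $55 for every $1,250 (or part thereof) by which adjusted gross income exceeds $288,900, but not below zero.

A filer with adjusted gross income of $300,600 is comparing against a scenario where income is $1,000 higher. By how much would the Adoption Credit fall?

$55

At $300,600 — income exceeds $288,900 by $11,700, which is 10 full-or-partial $1,250 increments; reduction = 10 × $55 = $550, leaving $2,874.
At $301,600 — income exceeds $288,900 by $12,700, which is 11 full-or-partial $1,250 increments; reduction = 11 × $55 = $605, leaving $2,819.
Lost: $2,874 − $2,819 = $55.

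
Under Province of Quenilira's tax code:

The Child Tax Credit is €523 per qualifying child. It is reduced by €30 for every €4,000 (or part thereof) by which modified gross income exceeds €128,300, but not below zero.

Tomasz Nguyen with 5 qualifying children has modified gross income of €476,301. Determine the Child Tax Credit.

€0

Child Tax Credit: base = 5 × €523 = €2,615. income exceeds €128,300 by €348,001 → 88 increments × €30 = €2,640 ≥ base, so the credit is €0.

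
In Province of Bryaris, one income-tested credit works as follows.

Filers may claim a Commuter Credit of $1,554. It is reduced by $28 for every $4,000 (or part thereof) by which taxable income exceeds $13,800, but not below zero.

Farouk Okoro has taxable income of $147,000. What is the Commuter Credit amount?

Commuter Credit: income exceeds $13,800 by $133,200, which is 34 full-or-partial $4,000 increments; reduction = 34 × $28 = $952, leaving $602.

$602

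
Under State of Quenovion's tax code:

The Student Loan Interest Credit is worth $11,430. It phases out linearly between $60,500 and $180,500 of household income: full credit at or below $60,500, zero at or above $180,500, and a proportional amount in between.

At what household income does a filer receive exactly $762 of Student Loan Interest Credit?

$172,500

$762 is 762/11,430 of the full $11,430, so 10,668/11,430 of the $120,000 range has been used: income = $60,500 + $120,000 × 10,668/11,430 = $172,500.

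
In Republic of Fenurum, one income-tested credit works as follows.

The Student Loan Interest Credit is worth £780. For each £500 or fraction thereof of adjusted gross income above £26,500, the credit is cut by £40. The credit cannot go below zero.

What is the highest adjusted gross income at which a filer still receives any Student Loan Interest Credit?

After 19 increments the reduction is 19 × £40 = £760, leaving £20; one more increment wipes it out. Increment 19 ends at excess 19 × £500 = £9,500, so the highest qualifying income is £26,500 + £9,500 = £36,000.

£36,000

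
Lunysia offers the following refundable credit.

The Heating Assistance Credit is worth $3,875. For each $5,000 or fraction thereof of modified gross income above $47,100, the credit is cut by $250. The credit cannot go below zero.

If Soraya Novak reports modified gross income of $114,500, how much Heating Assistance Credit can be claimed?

$375

Heating Assistance Credit: income exceeds $47,100 by $67,400, which is 14 full-or-partial $5,000 increments; reduction = 14 × $250 = $3,500, leaving $375.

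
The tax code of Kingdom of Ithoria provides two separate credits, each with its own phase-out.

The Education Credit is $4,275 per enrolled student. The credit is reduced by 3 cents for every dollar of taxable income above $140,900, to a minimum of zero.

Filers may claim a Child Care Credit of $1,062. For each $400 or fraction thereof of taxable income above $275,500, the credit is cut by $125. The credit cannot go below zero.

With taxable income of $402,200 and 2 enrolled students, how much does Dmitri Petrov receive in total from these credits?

Education Credit: base = 2 × $4,275 = $8,550. 3% of the $261,300 excess over $140,900 is $7,839; credit = $8,550 − $7,839 = $711.
Child Care Credit: income exceeds $275,500 by $126,700 → 317 increments × $125 = $39,625 ≥ base, so the credit is $0.
Total: $711 + $0 = $711.

$711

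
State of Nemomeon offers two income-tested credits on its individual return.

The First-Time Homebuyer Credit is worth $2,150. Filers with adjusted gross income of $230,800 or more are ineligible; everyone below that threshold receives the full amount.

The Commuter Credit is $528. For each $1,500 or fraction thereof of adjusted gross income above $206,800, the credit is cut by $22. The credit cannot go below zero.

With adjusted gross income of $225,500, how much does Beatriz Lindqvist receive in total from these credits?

First-Time Homebuyer Credit: $225,500 is below the $230,800 cutoff, so the full $2,150 applies.
Commuter Credit: income exceeds $206,800 by $18,700, which is 13 full-or-partial $1,500 increments; reduction = 13 × $22 = $286, leaving $242.
Total: $2,150 + $242 = $2,392.

$2,392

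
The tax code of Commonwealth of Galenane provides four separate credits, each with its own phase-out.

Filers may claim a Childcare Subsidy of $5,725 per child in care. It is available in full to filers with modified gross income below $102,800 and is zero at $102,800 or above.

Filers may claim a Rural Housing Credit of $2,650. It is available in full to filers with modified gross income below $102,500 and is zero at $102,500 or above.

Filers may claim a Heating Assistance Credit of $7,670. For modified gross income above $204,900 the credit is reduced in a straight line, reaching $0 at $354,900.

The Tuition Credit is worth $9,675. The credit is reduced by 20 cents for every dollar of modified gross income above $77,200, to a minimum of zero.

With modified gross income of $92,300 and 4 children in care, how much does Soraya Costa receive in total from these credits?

$39,875

Childcare Subsidy: base = 4 × $5,725 = $22,900. $92,300 is below the $102,800 cutoff, so the full $22,900 applies.
Rural Housing Credit: $92,300 is below the $102,500 cutoff, so the full $2,650 applies.
Heating Assistance Credit: $92,300 is at or below the $204,900 threshold, so the full $7,670 applies.
Tuition Credit: 20% of the $15,100 excess over $77,200 is $3,020; credit = $9,675 − $3,020 = $6,655.
Total: $22,900 + $2,650 + $7,670 + $6,655 = $39,875.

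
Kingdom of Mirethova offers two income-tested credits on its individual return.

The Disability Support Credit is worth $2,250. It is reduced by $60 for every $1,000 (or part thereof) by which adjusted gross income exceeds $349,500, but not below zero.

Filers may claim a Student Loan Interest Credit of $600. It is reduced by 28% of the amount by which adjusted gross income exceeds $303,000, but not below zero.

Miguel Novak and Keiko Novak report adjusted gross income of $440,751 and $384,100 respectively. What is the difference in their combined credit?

$150

Miguel ($440,751): Disability Support Credit: income exceeds $349,500 by $91,251 → 92 increments × $60 = $5,520 ≥ base, so the credit is $0. Student Loan Interest Credit: 28% of the $137,751 excess over $303,000 is $38,570.28 ≥ base, so the credit is $0. total $0 + $0 = $0
Keiko ($384,100): Disability Support Credit: income exceeds $349,500 by $34,600, which is 35 full-or-partial $1,000 increments; reduction = 35 × $60 = $2,100, leaving $150. Student Loan Interest Credit: 28% of the $81,100 excess over $303,000 is $22,708 ≥ base, so the credit is $0. total $150 + $0 = $150
Difference: |$0 − $150| = $150.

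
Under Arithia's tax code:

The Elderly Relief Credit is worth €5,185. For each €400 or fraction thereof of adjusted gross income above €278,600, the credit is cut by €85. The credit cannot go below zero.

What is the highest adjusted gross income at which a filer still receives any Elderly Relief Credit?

After 60 increments the reduction is 60 × €85 = €5,100, leaving €85; one more increment wipes it out. Increment 60 ends at excess 60 × €400 = €24,000, so the highest qualifying income is €278,600 + €24,000 = €302,600.

€302,600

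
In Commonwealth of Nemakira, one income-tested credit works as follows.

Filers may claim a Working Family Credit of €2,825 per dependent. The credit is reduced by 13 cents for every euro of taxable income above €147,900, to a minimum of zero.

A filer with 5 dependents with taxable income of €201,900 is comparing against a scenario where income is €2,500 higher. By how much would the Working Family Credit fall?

€325

At €201,900 — base = 5 × €2,825 = €14,125. 13% of the €54,000 excess over €147,900 is €7,020; credit = €14,125 − €7,020 = €7,105.
At €204,400 — base = 5 × €2,825 = €14,125. 13% of the €56,500 excess over €147,900 is €7,345; credit = €14,125 − €7,345 = €6,780.
Lost: €7,105 − €6,780 = €325.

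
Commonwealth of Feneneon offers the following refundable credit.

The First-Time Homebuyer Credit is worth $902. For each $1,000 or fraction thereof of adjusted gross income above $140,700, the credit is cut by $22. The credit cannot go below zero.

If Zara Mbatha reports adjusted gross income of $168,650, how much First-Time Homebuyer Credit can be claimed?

$286

First-Time Homebuyer Credit: income exceeds $140,700 by $27,950, which is 28 full-or-partial $1,000 increments; reduction = 28 × $22 = $616, leaving $286.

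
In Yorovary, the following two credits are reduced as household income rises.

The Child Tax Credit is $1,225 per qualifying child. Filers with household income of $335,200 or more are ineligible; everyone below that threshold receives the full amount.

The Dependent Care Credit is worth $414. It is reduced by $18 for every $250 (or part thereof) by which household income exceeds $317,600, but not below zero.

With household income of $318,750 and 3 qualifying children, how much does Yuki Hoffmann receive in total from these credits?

Child Tax Credit: base = 3 × $1,225 = $3,675. $318,750 is below the $335,200 cutoff, so the full $3,675 applies.
Dependent Care Credit: income exceeds $317,600 by $1,150, which is 5 full-or-partial $250 increments; reduction = 5 × $18 = $90, leaving $324.
Total: $3,675 + $324 = $3,999.

$3,999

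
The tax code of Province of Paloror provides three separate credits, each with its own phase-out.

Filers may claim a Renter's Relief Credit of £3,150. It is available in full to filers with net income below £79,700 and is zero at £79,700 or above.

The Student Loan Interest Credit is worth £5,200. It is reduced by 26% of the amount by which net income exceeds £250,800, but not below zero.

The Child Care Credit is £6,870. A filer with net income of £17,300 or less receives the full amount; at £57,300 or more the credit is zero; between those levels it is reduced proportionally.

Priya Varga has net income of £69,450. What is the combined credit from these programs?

Renter's Relief Credit: £69,450 is below the £79,700 cutoff, so the full £3,150 applies.
Student Loan Interest Credit: £69,450 is at or below the £250,800 threshold, so the full £5,200 applies.
Child Care Credit: £69,450 is at or above £57,300, so the credit is £0.
Total: £3,150 + £5,200 + £0 = £8,350.

£8,350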